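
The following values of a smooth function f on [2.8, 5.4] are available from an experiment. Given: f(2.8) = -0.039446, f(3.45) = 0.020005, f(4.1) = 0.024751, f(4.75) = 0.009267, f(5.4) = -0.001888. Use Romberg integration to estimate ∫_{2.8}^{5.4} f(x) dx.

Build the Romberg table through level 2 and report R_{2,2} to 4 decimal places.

R_{0,0} (trapezoid, 1 panel, h=2.6000): -0.053734
R_{1,0} (trapezoid, 2 panels, h=1.3000): 0.005309
R_{2,0} (trapezoid, 4 panels, h=0.6500): 0.021681
R_{1,1} = 0.005309 + (0.005309 − (-0.053734))/3 = 0.024990
R_{2,1} = 0.021681 + (0.021681 − 0.005309)/3 = 0.027138
R_{2,2} = 0.027138 + (0.027138 − 0.024990)/15 = 0.027281

0.0273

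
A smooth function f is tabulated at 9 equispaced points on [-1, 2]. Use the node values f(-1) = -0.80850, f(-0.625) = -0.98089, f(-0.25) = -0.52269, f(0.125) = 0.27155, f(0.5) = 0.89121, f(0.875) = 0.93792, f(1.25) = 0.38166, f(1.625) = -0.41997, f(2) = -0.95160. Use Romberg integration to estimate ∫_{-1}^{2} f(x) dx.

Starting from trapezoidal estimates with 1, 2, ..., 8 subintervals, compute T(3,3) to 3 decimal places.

-0.126

T(0,0) (trapezoid, 1 panel, h=3.0000): -2.64015
T(1,0) (trapezoid, 2 panels, h=1.5000): 0.01674
T(2,0) (trapezoid, 4 panels, h=0.7500): -0.09740
T(3,0) (trapezoid, 8 panels, h=0.3750): -0.12047
T(1,1) = 0.01674 + (0.01674 − (-2.64015))/3 = 0.90237
T(2,1) = -0.09740 + (-0.09740 − 0.01674)/3 = -0.13545
T(3,1) = -0.12047 + (-0.12047 − (-0.09740))/3 = -0.12816
T(2,2) = -0.13545 + (-0.13545 − 0.90237)/15 = -0.20464
T(3,2) = -0.12816 + (-0.12816 − (-0.13545))/15 = -0.12767
T(3,3) = -0.12767 + (-0.12767 − (-0.20464))/63 = -0.12645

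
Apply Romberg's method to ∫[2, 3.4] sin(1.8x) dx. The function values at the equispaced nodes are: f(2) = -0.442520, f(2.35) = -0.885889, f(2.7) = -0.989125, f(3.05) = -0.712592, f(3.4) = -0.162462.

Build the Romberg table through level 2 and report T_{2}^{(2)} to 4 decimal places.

T_{0}^{(0)} (trapezoid, 1 panel, h=1.4000): -0.423487
T_{1}^{(0)} (trapezoid, 2 panels, h=0.7000): -0.904131
T_{2}^{(0)} (trapezoid, 4 panels, h=0.3500): -1.011534
T_{1}^{(1)} = -0.904131 + (-0.904131 − (-0.423487))/3 = -1.064346
T_{2}^{(1)} = -1.011534 + (-1.011534 − (-0.904131))/3 = -1.047335
T_{2}^{(2)} = -1.047335 + (-1.047335 − (-1.064346))/15 = -1.046201

-1.0462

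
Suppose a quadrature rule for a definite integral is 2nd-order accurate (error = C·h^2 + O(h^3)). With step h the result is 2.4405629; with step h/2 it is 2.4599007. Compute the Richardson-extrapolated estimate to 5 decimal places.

2.46635

The leading error scales as h^2; refining by a factor of 2 reduces it by 2^2 = 4.
Extrapolated value = (4·A(h/2) − A(h)) / (4 − 1)
= (4·2.4599007 − 2.4405629) / 3
= 7.3990399 / 3 = 2.4663466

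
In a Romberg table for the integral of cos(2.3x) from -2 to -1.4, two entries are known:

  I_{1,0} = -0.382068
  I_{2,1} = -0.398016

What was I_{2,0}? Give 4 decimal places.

-0.3940

From I_{2,1} = (4·I_{2,0} − I_{1,0})/3, solve for I_{2,0}:
4·I_{2,0} = 3·(-0.398016) + (-0.382068) = -1.576116
I_{2,0} = -0.394029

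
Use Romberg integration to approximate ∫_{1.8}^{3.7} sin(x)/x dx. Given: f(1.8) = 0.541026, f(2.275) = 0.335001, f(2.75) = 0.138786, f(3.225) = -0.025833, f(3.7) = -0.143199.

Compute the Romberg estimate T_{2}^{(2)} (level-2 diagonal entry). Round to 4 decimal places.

T_{0}^{(0)} (trapezoid, 1 panel, h=1.9000): 0.377936
T_{1}^{(0)} (trapezoid, 2 panels, h=0.9500): 0.320815
T_{2}^{(0)} (trapezoid, 4 panels, h=0.4750): 0.307262
T_{1}^{(1)} = 0.320815 + (0.320815 − 0.377936)/3 = 0.301775
T_{2}^{(1)} = 0.307262 + (0.307262 − 0.320815)/3 = 0.302744
T_{2}^{(2)} = 0.302744 + (0.302744 − 0.301775)/15 = 0.302809

0.3028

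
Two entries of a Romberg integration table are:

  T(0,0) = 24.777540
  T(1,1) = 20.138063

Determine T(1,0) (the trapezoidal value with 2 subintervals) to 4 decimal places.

From T(1,1) = (4·T(1,0) − T(0,0))/3, solve for T(1,0):
4·T(1,0) = 3·20.138063 + 24.777540 = 85.191729
T(1,0) = 21.297932

21.2979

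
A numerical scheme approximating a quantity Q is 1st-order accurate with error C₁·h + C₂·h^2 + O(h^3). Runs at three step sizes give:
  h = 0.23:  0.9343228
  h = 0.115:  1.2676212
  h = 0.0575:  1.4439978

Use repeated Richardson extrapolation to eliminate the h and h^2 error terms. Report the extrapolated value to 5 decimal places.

1.62686

First eliminate the h term (factor 2^1 = 2):
  B₁ = (2·1.2676212 − 0.9343228)/1 = 1.6009196
  B₂ = (2·1.4439978 − 1.2676212)/1 = 1.6203744
Then eliminate the h^2 term (factor 2^2 = 4):
  (4·1.6203744 − 1.6009196)/3 = 1.6268593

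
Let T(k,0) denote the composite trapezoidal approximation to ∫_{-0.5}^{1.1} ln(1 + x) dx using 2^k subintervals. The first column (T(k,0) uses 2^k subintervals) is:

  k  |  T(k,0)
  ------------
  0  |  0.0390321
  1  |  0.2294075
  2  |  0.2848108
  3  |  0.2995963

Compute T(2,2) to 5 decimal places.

Richardson extrapolation on the trapezoidal column (denominator 4−1=3):
T(1,1) = 0.2294075 + (0.2294075 − 0.0390321)/3 = 0.2928660
T(2,1) = 0.2848108 + (0.2848108 − 0.2294075)/3 = 0.3032786
T(2,2) = (16·0.3032786 − 0.2928660) / 15 = 0.3039728

0.30397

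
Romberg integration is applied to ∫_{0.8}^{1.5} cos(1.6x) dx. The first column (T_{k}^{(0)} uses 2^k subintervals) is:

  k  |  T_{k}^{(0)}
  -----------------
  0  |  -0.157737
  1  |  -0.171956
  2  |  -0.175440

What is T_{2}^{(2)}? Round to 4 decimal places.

T_{1}^{(1)} = -0.171956 + (-0.171956 − (-0.157737))/3 = -0.176696
T_{2}^{(1)} = (4·(-0.175440) − (-0.171956)) / 3 = -0.176601
T_{2}^{(2)} = -0.176601 + (-0.176601 − (-0.176696))/15 = -0.176595

-0.1766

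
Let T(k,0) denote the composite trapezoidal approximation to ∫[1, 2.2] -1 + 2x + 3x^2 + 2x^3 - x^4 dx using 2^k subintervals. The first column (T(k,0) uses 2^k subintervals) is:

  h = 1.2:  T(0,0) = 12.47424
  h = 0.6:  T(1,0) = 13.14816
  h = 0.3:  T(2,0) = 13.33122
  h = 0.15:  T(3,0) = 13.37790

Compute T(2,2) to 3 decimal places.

13.394

T(1,1) = 13.14816 + (13.14816 − 12.47424)/3 = 13.37280
T(2,1) = 13.33122 + (13.33122 − 13.14816)/3 = 13.39224
T(2,2) = (16·13.39224 − 13.37280) / 15 = 13.39354
(Column j=1 coincides with Simpson's rule on the same nodes.)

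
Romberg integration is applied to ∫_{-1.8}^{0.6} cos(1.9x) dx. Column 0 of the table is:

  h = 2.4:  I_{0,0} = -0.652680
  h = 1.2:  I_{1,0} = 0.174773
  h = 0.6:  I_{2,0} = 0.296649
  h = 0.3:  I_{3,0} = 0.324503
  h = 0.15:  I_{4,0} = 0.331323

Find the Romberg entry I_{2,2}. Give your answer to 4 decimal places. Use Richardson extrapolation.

0.3297

I_{1,1} = (4·0.174773 − (-0.652680)) / 3 = 0.450591
I_{2,1} = (4·0.296649 − 0.174773) / 3 = 0.337274
I_{2,2} = 0.337274 + (0.337274 − 0.450591)/15 = 0.329720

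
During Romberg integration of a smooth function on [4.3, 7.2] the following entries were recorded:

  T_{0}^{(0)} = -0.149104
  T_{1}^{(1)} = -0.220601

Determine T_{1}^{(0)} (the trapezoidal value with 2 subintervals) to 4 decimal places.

From T_{1}^{(1)} = (4·T_{1}^{(0)} − T_{0}^{(0)})/3, solve for T_{1}^{(0)}:
4·T_{1}^{(0)} = 3·(-0.220601) + (-0.149104) = -0.810907
T_{1}^{(0)} = -0.202727

-0.2027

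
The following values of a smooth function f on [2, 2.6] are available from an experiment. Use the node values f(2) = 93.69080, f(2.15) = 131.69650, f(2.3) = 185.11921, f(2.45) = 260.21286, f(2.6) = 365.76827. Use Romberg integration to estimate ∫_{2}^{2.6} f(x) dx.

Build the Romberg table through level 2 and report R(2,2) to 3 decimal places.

R(0,0) (trapezoid, 1 panel, h=0.6000): 137.83772
R(1,0) (trapezoid, 2 panels, h=0.3000): 124.45462
R(2,0) (trapezoid, 4 panels, h=0.1500): 121.01372
R(1,1) = 124.45462 + (124.45462 − 137.83772)/3 = 119.99359
R(2,1) = 121.01372 + (121.01372 − 124.45462)/3 = 119.86675
R(2,2) = 119.86675 + (119.86675 − 119.99359)/15 = 119.85829

119.858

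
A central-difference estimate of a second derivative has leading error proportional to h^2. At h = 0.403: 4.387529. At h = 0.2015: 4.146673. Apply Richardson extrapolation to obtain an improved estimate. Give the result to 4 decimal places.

4.0664

The leading error scales as h^2; refining by a factor of 2 reduces it by 2^2 = 4.
Extrapolated value = (4·A(h/2) − A(h)) / (4 − 1)
= (4·4.146673 − 4.387529) / 3
= 12.199163 / 3 = 4.066388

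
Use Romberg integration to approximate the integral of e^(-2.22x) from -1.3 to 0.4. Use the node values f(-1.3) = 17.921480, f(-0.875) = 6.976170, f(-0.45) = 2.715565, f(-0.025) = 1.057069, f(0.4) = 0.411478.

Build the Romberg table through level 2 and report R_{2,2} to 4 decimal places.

7.8952

R_{0,0} (trapezoid, 1 panel, h=1.7000): 15.583014
R_{1,0} (trapezoid, 2 panels, h=0.8500): 10.099737
R_{2,0} (trapezoid, 4 panels, h=0.4250): 8.463995
R_{1,1} = 10.099737 + (10.099737 − 15.583014)/3 = 8.271978
R_{2,1} = 8.463995 + (8.463995 − 10.099737)/3 = 7.918748
R_{2,2} = 7.918748 + (7.918748 − 8.271978)/15 = 7.895199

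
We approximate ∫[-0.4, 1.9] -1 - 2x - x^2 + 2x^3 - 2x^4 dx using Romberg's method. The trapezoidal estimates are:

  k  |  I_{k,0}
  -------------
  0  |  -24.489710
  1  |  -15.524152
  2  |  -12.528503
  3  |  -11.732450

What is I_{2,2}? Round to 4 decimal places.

-11.4629

Richardson extrapolation on the trapezoidal column (denominator 4−1=3):
I_{1,1} = (4·(-15.524152) − (-24.489710)) / 3 = -12.535633
I_{2,1} = (4·(-12.528503) − (-15.524152)) / 3 = -11.529953
I_{2,2} = (16·(-11.529953) − (-12.535633)) / 15 = -11.462908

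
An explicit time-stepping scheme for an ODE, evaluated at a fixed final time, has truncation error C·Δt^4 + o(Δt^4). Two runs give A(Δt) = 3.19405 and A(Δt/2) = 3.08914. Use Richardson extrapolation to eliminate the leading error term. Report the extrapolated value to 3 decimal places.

3.082

The leading error scales as Δt^4; refining by a factor of 2 reduces it by 2^4 = 16.
Extrapolated value = (16·A(Δt/2) − A(Δt)) / (16 − 1)
= (16·3.08914 − 3.19405) / 15
= 46.23219 / 15 = 3.08215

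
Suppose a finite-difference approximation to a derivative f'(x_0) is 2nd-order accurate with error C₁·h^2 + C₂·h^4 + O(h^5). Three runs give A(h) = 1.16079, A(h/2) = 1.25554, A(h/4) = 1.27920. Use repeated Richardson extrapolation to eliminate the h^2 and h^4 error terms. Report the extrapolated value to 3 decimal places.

1.287

First eliminate the h^2 term (factor 2^2 = 4):
  B₁ = (4·1.25554 − 1.16079)/3 = 1.28712
  B₂ = (4·1.27920 − 1.25554)/3 = 1.28709
Then eliminate the h^4 term (factor 2^4 = 16):
  (16·1.28709 − 1.28712)/15 = 1.28709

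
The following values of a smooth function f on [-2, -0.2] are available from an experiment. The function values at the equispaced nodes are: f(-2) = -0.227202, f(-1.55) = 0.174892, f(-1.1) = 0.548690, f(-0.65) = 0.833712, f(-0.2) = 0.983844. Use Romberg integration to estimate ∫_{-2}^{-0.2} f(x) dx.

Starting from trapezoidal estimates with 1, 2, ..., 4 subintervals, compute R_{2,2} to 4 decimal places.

R_{0,0} (trapezoid, 1 panel, h=1.8000): 0.680978
R_{1,0} (trapezoid, 2 panels, h=0.9000): 0.834310
R_{2,0} (trapezoid, 4 panels, h=0.4500): 0.871027
R_{1,1} = 0.834310 + (0.834310 − 0.680978)/3 = 0.885421
R_{2,1} = 0.871027 + (0.871027 − 0.834310)/3 = 0.883266
R_{2,2} = 0.883266 + (0.883266 − 0.885421)/15 = 0.883122

0.8831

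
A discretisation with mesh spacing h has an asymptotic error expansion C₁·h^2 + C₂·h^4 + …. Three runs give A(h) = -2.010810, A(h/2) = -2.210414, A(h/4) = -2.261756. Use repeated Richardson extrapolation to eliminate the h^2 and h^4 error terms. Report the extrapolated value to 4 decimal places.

-2.2790

First eliminate the h^2 term (factor 2^2 = 4):
  B₁ = (4·(-2.210414) − (-2.010810))/3 = -2.276949
  B₂ = (4·(-2.261756) − (-2.210414))/3 = -2.278870
Then eliminate the h^4 term (factor 2^4 = 16):
  (16·(-2.278870) − (-2.276949))/15 = -2.278998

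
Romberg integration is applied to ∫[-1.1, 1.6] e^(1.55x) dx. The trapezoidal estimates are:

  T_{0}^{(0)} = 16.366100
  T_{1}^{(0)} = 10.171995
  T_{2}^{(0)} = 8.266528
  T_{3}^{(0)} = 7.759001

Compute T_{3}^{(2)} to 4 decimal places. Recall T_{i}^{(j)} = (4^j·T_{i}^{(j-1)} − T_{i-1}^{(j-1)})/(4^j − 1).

T_{2}^{(1)} = (4·8.266528 − 10.171995) / 3 = 7.631372
T_{3}^{(1)} = (4·7.759001 − 8.266528) / 3 = 7.589825
T_{3}^{(2)} = 7.589825 + (7.589825 − 7.631372)/15 = 7.587055
(Column j=1 coincides with Simpson's rule on the same nodes.)

7.5871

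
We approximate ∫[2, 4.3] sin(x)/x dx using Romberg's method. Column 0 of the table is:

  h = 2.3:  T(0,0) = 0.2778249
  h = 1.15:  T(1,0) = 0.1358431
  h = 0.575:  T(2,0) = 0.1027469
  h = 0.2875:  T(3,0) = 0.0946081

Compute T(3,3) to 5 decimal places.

0.09191

Richardson extrapolation on the trapezoidal column (denominator 4−1=3):
T(1,1) = 0.1358431 + (0.1358431 − 0.2778249)/3 = 0.0885158
T(2,1) = (4·0.1027469 − 0.1358431) / 3 = 0.0917148
T(3,1) = 0.0946081 + (0.0946081 − 0.1027469)/3 = 0.0918952
T(2,2) = 0.0917148 + (0.0917148 − 0.0885158)/15 = 0.0919281
T(3,2) = (16·0.0918952 − 0.0917148) / 15 = 0.0919072
T(3,3) = (64·0.0919072 − 0.0919281) / 63 = 0.0919069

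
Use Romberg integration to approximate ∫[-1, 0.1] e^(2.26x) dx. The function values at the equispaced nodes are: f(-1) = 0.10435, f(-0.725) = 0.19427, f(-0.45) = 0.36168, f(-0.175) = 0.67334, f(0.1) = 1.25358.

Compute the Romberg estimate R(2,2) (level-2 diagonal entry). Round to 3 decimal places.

R(0,0) (trapezoid, 1 panel, h=1.1000): 0.74686
R(1,0) (trapezoid, 2 panels, h=0.5500): 0.57235
R(2,0) (trapezoid, 4 panels, h=0.2750): 0.52477
R(1,1) = 0.57235 + (0.57235 − 0.74686)/3 = 0.51418
R(2,1) = 0.52477 + (0.52477 − 0.57235)/3 = 0.50891
R(2,2) = 0.50891 + (0.50891 − 0.51418)/15 = 0.50856

0.509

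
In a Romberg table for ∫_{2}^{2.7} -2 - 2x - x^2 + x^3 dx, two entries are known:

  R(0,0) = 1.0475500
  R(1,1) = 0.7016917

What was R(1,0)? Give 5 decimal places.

From R(1,1) = (4·R(1,0) − R(0,0))/3, solve for R(1,0):
4·R(1,0) = 3·0.7016917 + 1.0475500 = 3.1526251
R(1,0) = 0.7881563

0.78816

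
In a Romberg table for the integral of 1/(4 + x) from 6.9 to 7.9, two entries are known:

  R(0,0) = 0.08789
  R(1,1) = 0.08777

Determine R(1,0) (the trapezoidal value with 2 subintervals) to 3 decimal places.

From R(1,1) = (4·R(1,0) − R(0,0))/3, solve for R(1,0):
4·R(1,0) = 3·0.08777 + 0.08789 = 0.35120
R(1,0) = 0.08780

0.088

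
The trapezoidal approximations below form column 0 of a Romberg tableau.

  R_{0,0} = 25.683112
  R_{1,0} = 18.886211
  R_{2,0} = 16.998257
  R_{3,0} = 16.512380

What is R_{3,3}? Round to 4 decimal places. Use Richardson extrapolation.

Richardson extrapolation on the trapezoidal column (denominator 4−1=3):
R_{1,1} = 18.886211 + (18.886211 − 25.683112)/3 = 16.620577
R_{2,1} = 16.998257 + (16.998257 − 18.886211)/3 = 16.368939
R_{3,1} = (4·16.512380 − 16.998257) / 3 = 16.350421
R_{2,2} = (16·16.368939 − 16.620577) / 15 = 16.352163
R_{3,2} = 16.350421 + (16.350421 − 16.368939)/15 = 16.349186
R_{3,3} = 16.349186 + (16.349186 − 16.352163)/63 = 16.349139

16.3491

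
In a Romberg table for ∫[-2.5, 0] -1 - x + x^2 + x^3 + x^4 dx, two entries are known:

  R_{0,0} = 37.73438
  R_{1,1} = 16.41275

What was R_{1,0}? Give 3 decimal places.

From R_{1,1} = (4·R_{1,0} − R_{0,0})/3, solve for R_{1,0}:
4·R_{1,0} = 3·16.41275 + 37.73438 = 86.97263
R_{1,0} = 21.74316

21.743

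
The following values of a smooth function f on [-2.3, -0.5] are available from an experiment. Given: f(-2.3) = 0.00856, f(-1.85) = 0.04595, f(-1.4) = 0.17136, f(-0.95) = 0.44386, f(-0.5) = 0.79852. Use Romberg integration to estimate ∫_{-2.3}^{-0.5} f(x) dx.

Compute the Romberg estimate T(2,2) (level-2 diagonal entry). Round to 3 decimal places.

0.468

T(0,0) (trapezoid, 1 panel, h=1.8000): 0.72637
T(1,0) (trapezoid, 2 panels, h=0.9000): 0.51741
T(2,0) (trapezoid, 4 panels, h=0.4500): 0.47912
T(1,1) = 0.51741 + (0.51741 − 0.72637)/3 = 0.44776
T(2,1) = 0.47912 + (0.47912 − 0.51741)/3 = 0.46636
T(2,2) = 0.46636 + (0.46636 − 0.44776)/15 = 0.46760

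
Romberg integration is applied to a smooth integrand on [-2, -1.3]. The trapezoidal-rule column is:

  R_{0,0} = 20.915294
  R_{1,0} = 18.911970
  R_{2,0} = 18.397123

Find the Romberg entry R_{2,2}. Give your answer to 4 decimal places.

18.2243

R_{1,1} = (4·18.911970 − 20.915294) / 3 = 18.244195
R_{2,1} = (4·18.397123 − 18.911970) / 3 = 18.225507
R_{2,2} = (16·18.225507 − 18.244195) / 15 = 18.224261
(Column j=1 coincides with Simpson's rule on the same nodes.)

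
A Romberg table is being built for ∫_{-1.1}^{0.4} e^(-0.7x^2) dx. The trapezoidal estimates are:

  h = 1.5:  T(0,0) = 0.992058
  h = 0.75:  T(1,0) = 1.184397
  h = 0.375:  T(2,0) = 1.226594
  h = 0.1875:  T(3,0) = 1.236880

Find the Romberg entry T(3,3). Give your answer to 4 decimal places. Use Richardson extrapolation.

Richardson extrapolation on the trapezoidal column (denominator 4−1=3):
T(1,1) = (4·1.184397 − 0.992058) / 3 = 1.248510
T(2,1) = 1.226594 + (1.226594 − 1.184397)/3 = 1.240660
T(3,1) = (4·1.236880 − 1.226594) / 3 = 1.240309
T(2,2) = (16·1.240660 − 1.248510) / 15 = 1.240137
T(3,2) = (16·1.240309 − 1.240660) / 15 = 1.240286
T(3,3) = (64·1.240286 − 1.240137) / 63 = 1.240288

1.2403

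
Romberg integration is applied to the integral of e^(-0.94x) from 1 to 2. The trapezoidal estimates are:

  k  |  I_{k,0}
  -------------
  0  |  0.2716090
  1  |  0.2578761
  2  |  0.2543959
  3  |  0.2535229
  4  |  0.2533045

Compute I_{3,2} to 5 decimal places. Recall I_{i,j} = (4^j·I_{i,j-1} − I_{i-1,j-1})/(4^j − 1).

0.25323

Richardson extrapolation on the trapezoidal column (denominator 4−1=3):
I_{2,1} = 0.2543959 + (0.2543959 − 0.2578761)/3 = 0.2532358
I_{3,1} = (4·0.2535229 − 0.2543959) / 3 = 0.2532319
I_{3,2} = (16·0.2532319 − 0.2532358) / 15 = 0.2532316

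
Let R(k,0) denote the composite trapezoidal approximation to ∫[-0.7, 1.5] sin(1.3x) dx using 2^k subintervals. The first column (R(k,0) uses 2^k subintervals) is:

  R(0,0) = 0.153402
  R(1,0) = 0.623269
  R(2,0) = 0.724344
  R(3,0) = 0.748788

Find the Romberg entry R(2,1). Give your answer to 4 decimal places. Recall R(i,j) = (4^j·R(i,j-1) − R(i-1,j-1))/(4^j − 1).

0.7580

Richardson extrapolation on the trapezoidal column (denominator 4−1=3):
R(2,1) = (4·0.724344 − 0.623269) / 3 = 0.758036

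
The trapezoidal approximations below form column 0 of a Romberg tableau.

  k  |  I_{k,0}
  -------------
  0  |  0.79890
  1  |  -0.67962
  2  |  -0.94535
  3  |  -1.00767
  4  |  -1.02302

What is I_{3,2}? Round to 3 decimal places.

Richardson extrapolation on the trapezoidal column (denominator 4−1=3):
I_{2,1} = (4·(-0.94535) − (-0.67962)) / 3 = -1.03393
I_{3,1} = -1.00767 + (-1.00767 − (-0.94535))/3 = -1.02844
I_{3,2} = (16·(-1.02844) − (-1.03393)) / 15 = -1.02807

-1.028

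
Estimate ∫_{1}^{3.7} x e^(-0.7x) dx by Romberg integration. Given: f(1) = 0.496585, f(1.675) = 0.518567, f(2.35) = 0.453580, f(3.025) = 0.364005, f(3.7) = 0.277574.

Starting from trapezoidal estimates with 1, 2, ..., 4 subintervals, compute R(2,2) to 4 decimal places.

R(0,0) (trapezoid, 1 panel, h=2.7000): 1.045115
R(1,0) (trapezoid, 2 panels, h=1.3500): 1.134890
R(2,0) (trapezoid, 4 panels, h=0.6750): 1.163181
R(1,1) = 1.134890 + (1.134890 − 1.045115)/3 = 1.164815
R(2,1) = 1.163181 + (1.163181 − 1.134890)/3 = 1.172611
R(2,2) = 1.172611 + (1.172611 − 1.164815)/15 = 1.173131

1.1731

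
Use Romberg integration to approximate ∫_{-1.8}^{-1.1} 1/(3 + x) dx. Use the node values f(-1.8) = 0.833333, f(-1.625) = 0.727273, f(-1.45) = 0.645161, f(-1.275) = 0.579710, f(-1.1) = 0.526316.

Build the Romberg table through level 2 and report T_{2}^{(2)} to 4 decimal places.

T_{0}^{(0)} (trapezoid, 1 panel, h=0.7000): 0.475877
T_{1}^{(0)} (trapezoid, 2 panels, h=0.3500): 0.463745
T_{2}^{(0)} (trapezoid, 4 panels, h=0.1750): 0.460594
T_{1}^{(1)} = 0.463745 + (0.463745 − 0.475877)/3 = 0.459701
T_{2}^{(1)} = 0.460594 + (0.460594 − 0.463745)/3 = 0.459544
T_{2}^{(2)} = 0.459544 + (0.459544 − 0.459701)/15 = 0.459534

0.4595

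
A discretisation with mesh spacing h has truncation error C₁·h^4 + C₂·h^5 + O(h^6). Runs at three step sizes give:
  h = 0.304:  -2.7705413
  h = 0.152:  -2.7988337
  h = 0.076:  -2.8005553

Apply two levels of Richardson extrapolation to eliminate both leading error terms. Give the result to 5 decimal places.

-2.80067

First eliminate the h^4 term (factor 2^4 = 16):
  B₁ = (16·(-2.7988337) − (-2.7705413))/15 = -2.8007199
  B₂ = (16·(-2.8005553) − (-2.7988337))/15 = -2.8006701
Then eliminate the h^5 term (factor 2^5 = 32):
  (32·(-2.8006701) − (-2.8007199))/31 = -2.8006685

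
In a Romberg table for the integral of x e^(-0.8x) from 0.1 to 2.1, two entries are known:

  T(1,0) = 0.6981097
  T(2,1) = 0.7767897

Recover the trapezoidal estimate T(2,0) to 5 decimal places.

0.75712

From T(2,1) = (4·T(2,0) − T(1,0))/3, solve for T(2,0):
4·T(2,0) = 3·0.7767897 + 0.6981097 = 3.0284788
T(2,0) = 0.7571197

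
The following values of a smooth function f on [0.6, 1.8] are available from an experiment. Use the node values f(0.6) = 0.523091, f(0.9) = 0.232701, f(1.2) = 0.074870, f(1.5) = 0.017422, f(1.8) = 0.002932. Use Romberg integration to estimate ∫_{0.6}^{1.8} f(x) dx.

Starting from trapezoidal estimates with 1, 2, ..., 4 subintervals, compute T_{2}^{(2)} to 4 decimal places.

0.1678

T_{0}^{(0)} (trapezoid, 1 panel, h=1.2000): 0.315614
T_{1}^{(0)} (trapezoid, 2 panels, h=0.6000): 0.202729
T_{2}^{(0)} (trapezoid, 4 panels, h=0.3000): 0.176401
T_{1}^{(1)} = 0.202729 + (0.202729 − 0.315614)/3 = 0.165101
T_{2}^{(1)} = 0.176401 + (0.176401 − 0.202729)/3 = 0.167625
T_{2}^{(2)} = 0.167625 + (0.167625 − 0.165101)/15 = 0.167793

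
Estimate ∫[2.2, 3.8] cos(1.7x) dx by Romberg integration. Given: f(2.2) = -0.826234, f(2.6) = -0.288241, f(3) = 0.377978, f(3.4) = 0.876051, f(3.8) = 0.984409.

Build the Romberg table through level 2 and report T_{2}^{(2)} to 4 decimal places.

0.4347

T_{0}^{(0)} (trapezoid, 1 panel, h=1.6000): 0.126540
T_{1}^{(0)} (trapezoid, 2 panels, h=0.8000): 0.365652
T_{2}^{(0)} (trapezoid, 4 panels, h=0.4000): 0.417950
T_{1}^{(1)} = 0.365652 + (0.365652 − 0.126540)/3 = 0.445356
T_{2}^{(1)} = 0.417950 + (0.417950 − 0.365652)/3 = 0.435383
T_{2}^{(2)} = 0.435383 + (0.435383 − 0.445356)/15 = 0.434718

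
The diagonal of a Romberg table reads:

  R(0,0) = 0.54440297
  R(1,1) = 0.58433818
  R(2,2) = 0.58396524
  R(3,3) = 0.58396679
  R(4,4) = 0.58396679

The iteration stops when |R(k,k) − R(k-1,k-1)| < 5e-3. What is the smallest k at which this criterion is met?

|R(1,1) − R(0,0)| = 0.03993521 ≥ 5e-3
|R(2,2) − R(1,1)| = 0.00037294 < 5e-3

k = 2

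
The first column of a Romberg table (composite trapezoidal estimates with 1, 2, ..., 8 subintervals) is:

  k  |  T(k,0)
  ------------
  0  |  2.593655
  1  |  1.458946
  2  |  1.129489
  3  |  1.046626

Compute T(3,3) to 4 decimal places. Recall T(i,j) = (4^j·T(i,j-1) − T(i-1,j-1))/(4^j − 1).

1.0190

Richardson extrapolation on the trapezoidal column (denominator 4−1=3):
T(1,1) = (4·1.458946 − 2.593655) / 3 = 1.080710
T(2,1) = 1.129489 + (1.129489 − 1.458946)/3 = 1.019670
T(3,1) = 1.046626 + (1.046626 − 1.129489)/3 = 1.019005
T(2,2) = (16·1.019670 − 1.080710) / 15 = 1.015601
T(3,2) = 1.019005 + (1.019005 − 1.019670)/15 = 1.018961
T(3,3) = (64·1.018961 − 1.015601) / 63 = 1.019014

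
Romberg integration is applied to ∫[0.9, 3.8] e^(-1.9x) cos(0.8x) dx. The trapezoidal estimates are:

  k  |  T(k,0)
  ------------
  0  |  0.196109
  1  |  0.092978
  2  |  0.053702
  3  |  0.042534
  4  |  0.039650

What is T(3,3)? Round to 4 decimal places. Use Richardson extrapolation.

0.0387

Richardson extrapolation on the trapezoidal column (denominator 4−1=3):
T(1,1) = (4·0.092978 − 0.196109) / 3 = 0.058601
T(2,1) = 0.053702 + (0.053702 − 0.092978)/3 = 0.040610
T(3,1) = (4·0.042534 − 0.053702) / 3 = 0.038811
T(2,2) = (16·0.040610 − 0.058601) / 15 = 0.039411
T(3,2) = 0.038811 + (0.038811 − 0.040610)/15 = 0.038691
T(3,3) = 0.038691 + (0.038691 − 0.039411)/63 = 0.038680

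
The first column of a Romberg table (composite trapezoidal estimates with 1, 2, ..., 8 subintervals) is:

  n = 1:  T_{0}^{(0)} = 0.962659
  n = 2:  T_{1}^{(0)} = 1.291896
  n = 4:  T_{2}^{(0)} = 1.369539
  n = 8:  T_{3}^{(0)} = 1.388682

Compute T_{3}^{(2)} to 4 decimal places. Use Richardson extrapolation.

1.3950

Richardson extrapolation on the trapezoidal column (denominator 4−1=3):
T_{2}^{(1)} = (4·1.369539 − 1.291896) / 3 = 1.395420
T_{3}^{(1)} = (4·1.388682 − 1.369539) / 3 = 1.395063
T_{3}^{(2)} = 1.395063 + (1.395063 − 1.395420)/15 = 1.395039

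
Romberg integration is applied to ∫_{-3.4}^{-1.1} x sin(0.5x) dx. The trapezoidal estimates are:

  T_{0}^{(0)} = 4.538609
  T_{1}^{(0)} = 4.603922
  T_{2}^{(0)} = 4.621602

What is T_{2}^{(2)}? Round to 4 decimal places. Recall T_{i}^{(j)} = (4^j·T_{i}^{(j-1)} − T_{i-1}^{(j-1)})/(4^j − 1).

4.6276

T_{1}^{(1)} = 4.603922 + (4.603922 − 4.538609)/3 = 4.625693
T_{2}^{(1)} = 4.621602 + (4.621602 − 4.603922)/3 = 4.627495
T_{2}^{(2)} = (16·4.627495 − 4.625693) / 15 = 4.627615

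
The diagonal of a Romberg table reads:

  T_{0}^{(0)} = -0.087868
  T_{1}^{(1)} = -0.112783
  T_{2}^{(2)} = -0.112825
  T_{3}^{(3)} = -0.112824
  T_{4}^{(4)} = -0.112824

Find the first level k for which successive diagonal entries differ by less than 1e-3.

k = 2

|T_{1}^{(1)} − T_{0}^{(0)}| = 0.024915 ≥ 1e-3
|T_{2}^{(2)} − T_{1}^{(1)}| = 0.000042 < 1e-3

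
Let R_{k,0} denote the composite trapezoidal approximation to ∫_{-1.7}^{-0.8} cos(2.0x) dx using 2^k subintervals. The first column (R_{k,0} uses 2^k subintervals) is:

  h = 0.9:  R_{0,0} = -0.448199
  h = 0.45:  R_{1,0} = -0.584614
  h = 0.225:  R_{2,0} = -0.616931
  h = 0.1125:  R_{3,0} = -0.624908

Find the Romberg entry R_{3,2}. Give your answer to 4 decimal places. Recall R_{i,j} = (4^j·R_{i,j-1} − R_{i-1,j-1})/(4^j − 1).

Richardson extrapolation on the trapezoidal column (denominator 4−1=3):
R_{2,1} = (4·(-0.616931) − (-0.584614)) / 3 = -0.627703
R_{3,1} = (4·(-0.624908) − (-0.616931)) / 3 = -0.627567
R_{3,2} = -0.627567 + (-0.627567 − (-0.627703))/15 = -0.627558

-0.6276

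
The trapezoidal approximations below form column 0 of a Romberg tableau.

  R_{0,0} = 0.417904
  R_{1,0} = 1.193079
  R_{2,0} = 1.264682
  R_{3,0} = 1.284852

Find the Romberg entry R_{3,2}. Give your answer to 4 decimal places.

R_{2,1} = 1.264682 + (1.264682 − 1.193079)/3 = 1.288550
R_{3,1} = 1.284852 + (1.284852 − 1.264682)/3 = 1.291575
R_{3,2} = 1.291575 + (1.291575 − 1.288550)/15 = 1.291777

1.2918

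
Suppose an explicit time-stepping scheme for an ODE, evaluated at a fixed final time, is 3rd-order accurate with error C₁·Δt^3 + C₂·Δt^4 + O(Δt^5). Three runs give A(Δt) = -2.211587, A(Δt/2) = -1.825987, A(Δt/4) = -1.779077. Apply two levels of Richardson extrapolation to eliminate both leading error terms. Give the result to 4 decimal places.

-1.7725

First eliminate the Δt^3 term (factor 2^3 = 8):
  B₁ = (8·(-1.825987) − (-2.211587))/7 = -1.770901
  B₂ = (8·(-1.779077) − (-1.825987))/7 = -1.772376
Then eliminate the Δt^4 term (factor 2^4 = 16):
  (16·(-1.772376) − (-1.770901))/15 = -1.772474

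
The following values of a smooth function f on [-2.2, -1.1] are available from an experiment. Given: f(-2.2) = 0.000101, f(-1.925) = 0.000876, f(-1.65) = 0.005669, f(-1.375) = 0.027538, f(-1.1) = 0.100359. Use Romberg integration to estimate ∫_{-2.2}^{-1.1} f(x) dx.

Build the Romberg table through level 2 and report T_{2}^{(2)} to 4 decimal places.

T_{0}^{(0)} (trapezoid, 1 panel, h=1.1000): 0.055253
T_{1}^{(0)} (trapezoid, 2 panels, h=0.5500): 0.030744
T_{2}^{(0)} (trapezoid, 4 panels, h=0.2750): 0.023186
T_{1}^{(1)} = 0.030744 + (0.030744 − 0.055253)/3 = 0.022574
T_{2}^{(1)} = 0.023186 + (0.023186 − 0.030744)/3 = 0.020667
T_{2}^{(2)} = 0.020667 + (0.020667 − 0.022574)/15 = 0.020540

0.0205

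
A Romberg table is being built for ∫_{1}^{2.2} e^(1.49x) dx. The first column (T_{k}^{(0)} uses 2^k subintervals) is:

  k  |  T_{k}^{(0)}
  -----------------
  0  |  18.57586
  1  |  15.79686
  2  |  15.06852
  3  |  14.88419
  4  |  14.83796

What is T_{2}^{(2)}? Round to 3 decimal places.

14.823

T_{1}^{(1)} = 15.79686 + (15.79686 − 18.57586)/3 = 14.87053
T_{2}^{(1)} = (4·15.06852 − 15.79686) / 3 = 14.82574
T_{2}^{(2)} = 14.82574 + (14.82574 − 14.87053)/15 = 14.82275
(Column j=1 coincides with Simpson's rule on the same nodes.)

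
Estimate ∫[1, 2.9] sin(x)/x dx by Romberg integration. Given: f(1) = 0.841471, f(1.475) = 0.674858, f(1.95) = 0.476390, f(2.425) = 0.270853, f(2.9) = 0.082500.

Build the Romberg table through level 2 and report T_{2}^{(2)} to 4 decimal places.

T_{0}^{(0)} (trapezoid, 1 panel, h=1.9000): 0.877772
T_{1}^{(0)} (trapezoid, 2 panels, h=0.9500): 0.891457
T_{2}^{(0)} (trapezoid, 4 panels, h=0.4750): 0.894941
T_{1}^{(1)} = 0.891457 + (0.891457 − 0.877772)/3 = 0.896019
T_{2}^{(1)} = 0.894941 + (0.894941 − 0.891457)/3 = 0.896102
T_{2}^{(2)} = 0.896102 + (0.896102 − 0.896019)/15 = 0.896108

0.8961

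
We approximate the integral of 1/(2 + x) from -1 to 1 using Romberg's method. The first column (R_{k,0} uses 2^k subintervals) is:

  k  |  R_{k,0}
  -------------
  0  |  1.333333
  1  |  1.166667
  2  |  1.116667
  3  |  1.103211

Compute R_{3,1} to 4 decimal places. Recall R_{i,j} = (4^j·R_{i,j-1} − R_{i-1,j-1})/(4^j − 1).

1.0987

Richardson extrapolation on the trapezoidal column (denominator 4−1=3):
R_{3,1} = 1.103211 + (1.103211 − 1.116667)/3 = 1.098726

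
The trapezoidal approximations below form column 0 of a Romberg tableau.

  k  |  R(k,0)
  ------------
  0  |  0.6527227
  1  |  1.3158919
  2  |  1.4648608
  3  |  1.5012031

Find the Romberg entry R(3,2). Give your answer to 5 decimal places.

R(2,1) = (4·1.4648608 − 1.3158919) / 3 = 1.5145171
R(3,1) = 1.5012031 + (1.5012031 − 1.4648608)/3 = 1.5133172
R(3,2) = (16·1.5133172 − 1.5145171) / 15 = 1.5132372

1.51324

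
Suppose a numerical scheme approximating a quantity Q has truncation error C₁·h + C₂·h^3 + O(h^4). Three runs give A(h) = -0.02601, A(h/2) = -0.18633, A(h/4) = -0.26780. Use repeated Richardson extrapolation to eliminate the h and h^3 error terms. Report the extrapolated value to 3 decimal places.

-0.350

First eliminate the h term (factor 2^1 = 2):
  B₁ = (2·(-0.18633) − (-0.02601))/1 = -0.34665
  B₂ = (2·(-0.26780) − (-0.18633))/1 = -0.34927
Then eliminate the h^3 term (factor 2^3 = 8):
  (8·(-0.34927) − (-0.34665))/7 = -0.34964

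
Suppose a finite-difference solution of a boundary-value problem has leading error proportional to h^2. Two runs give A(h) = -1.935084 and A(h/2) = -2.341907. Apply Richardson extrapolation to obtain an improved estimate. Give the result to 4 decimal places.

The leading error scales as h^2; refining by a factor of 2 reduces it by 2^2 = 4.
Extrapolated value = (4·A(h/2) − A(h)) / (4 − 1)
= (4·(-2.341907) − (-1.935084)) / 3
= -7.432544 / 3 = -2.477515

-2.4775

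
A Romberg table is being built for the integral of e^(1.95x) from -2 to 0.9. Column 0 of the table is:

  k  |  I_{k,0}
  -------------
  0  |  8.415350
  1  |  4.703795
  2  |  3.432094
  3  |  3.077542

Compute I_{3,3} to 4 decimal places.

2.9558

Richardson extrapolation on the trapezoidal column (denominator 4−1=3):
I_{1,1} = 4.703795 + (4.703795 − 8.415350)/3 = 3.466610
I_{2,1} = (4·3.432094 − 4.703795) / 3 = 3.008194
I_{3,1} = 3.077542 + (3.077542 − 3.432094)/3 = 2.959358
I_{2,2} = (16·3.008194 − 3.466610) / 15 = 2.977633
I_{3,2} = 2.959358 + (2.959358 − 3.008194)/15 = 2.956102
I_{3,3} = 2.956102 + (2.956102 − 2.977633)/63 = 2.955760
(Column j=1 coincides with Simpson's rule on the same nodes.)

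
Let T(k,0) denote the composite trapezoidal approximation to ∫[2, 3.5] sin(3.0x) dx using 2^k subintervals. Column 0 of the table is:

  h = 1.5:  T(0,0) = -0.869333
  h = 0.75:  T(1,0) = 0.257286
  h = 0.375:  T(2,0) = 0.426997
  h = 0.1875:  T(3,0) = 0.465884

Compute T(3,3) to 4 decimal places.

Richardson extrapolation on the trapezoidal column (denominator 4−1=3):
T(1,1) = 0.257286 + (0.257286 − (-0.869333))/3 = 0.632826
T(2,1) = (4·0.426997 − 0.257286) / 3 = 0.483567
T(3,1) = 0.465884 + (0.465884 − 0.426997)/3 = 0.478846
T(2,2) = (16·0.483567 − 0.632826) / 15 = 0.473616
T(3,2) = (16·0.478846 − 0.483567) / 15 = 0.478531
T(3,3) = (64·0.478531 − 0.473616) / 63 = 0.478609

0.4786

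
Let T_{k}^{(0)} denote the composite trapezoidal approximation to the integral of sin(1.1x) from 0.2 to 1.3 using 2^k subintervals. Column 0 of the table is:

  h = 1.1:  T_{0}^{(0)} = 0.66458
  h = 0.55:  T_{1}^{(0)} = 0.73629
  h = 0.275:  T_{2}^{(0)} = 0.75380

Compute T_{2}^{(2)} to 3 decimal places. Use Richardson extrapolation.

0.760

Richardson extrapolation on the trapezoidal column (denominator 4−1=3):
T_{1}^{(1)} = 0.73629 + (0.73629 − 0.66458)/3 = 0.76019
T_{2}^{(1)} = (4·0.75380 − 0.73629) / 3 = 0.75964
T_{2}^{(2)} = 0.75964 + (0.75964 − 0.76019)/15 = 0.75960
(Column j=1 coincides with Simpson's rule on the same nodes.)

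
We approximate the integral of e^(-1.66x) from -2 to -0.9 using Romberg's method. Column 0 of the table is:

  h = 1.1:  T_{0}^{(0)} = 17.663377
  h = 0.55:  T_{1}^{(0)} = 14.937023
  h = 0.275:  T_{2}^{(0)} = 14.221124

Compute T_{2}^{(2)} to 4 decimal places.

13.9794

Richardson extrapolation on the trapezoidal column (denominator 4−1=3):
T_{1}^{(1)} = 14.937023 + (14.937023 − 17.663377)/3 = 14.028238
T_{2}^{(1)} = 14.221124 + (14.221124 − 14.937023)/3 = 13.982491
T_{2}^{(2)} = 13.982491 + (13.982491 − 14.028238)/15 = 13.979441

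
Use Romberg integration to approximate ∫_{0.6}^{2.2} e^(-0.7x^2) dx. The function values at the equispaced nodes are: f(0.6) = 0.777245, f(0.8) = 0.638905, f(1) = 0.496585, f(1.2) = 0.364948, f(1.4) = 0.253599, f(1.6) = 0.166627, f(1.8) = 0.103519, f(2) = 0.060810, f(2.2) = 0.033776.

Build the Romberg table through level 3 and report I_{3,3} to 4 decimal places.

I_{0,0} (trapezoid, 1 panel, h=1.6000): 0.648817
I_{1,0} (trapezoid, 2 panels, h=0.8000): 0.527288
I_{2,0} (trapezoid, 4 panels, h=0.4000): 0.503685
I_{3,0} (trapezoid, 8 panels, h=0.2000): 0.498101
I_{1,1} = 0.527288 + (0.527288 − 0.648817)/3 = 0.486778
I_{2,1} = 0.503685 + (0.503685 − 0.527288)/3 = 0.495817
I_{3,1} = 0.498101 + (0.498101 − 0.503685)/3 = 0.496240
I_{2,2} = 0.495817 + (0.495817 − 0.486778)/15 = 0.496420
I_{3,2} = 0.496240 + (0.496240 − 0.495817)/15 = 0.496268
I_{3,3} = 0.496268 + (0.496268 − 0.496420)/63 = 0.496266

0.4963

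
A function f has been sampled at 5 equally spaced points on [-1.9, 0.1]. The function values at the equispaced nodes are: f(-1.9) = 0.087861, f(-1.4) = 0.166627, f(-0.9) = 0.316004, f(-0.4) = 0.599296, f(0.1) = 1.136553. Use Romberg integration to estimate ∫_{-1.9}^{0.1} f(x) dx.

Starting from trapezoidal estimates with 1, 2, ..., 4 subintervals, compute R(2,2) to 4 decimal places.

0.8194

R(0,0) (trapezoid, 1 panel, h=2.0000): 1.224414
R(1,0) (trapezoid, 2 panels, h=1.0000): 0.928211
R(2,0) (trapezoid, 4 panels, h=0.5000): 0.847067
R(1,1) = 0.928211 + (0.928211 − 1.224414)/3 = 0.829477
R(2,1) = 0.847067 + (0.847067 − 0.928211)/3 = 0.820019
R(2,2) = 0.820019 + (0.820019 − 0.829477)/15 = 0.819388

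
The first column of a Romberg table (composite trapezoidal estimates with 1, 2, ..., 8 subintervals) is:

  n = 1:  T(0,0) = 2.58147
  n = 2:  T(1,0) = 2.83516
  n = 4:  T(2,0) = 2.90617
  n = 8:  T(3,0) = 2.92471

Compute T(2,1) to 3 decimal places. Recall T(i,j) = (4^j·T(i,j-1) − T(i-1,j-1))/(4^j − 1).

2.930

Richardson extrapolation on the trapezoidal column (denominator 4−1=3):
T(2,1) = (4·2.90617 − 2.83516) / 3 = 2.92984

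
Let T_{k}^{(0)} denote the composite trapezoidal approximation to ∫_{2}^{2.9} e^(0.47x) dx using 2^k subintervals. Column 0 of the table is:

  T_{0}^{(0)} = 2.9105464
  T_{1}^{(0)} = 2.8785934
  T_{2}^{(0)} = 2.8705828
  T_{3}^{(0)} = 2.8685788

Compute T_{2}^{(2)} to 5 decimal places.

2.86791

T_{1}^{(1)} = 2.8785934 + (2.8785934 − 2.9105464)/3 = 2.8679424
T_{2}^{(1)} = 2.8705828 + (2.8705828 − 2.8785934)/3 = 2.8679126
T_{2}^{(2)} = 2.8679126 + (2.8679126 − 2.8679424)/15 = 2.8679106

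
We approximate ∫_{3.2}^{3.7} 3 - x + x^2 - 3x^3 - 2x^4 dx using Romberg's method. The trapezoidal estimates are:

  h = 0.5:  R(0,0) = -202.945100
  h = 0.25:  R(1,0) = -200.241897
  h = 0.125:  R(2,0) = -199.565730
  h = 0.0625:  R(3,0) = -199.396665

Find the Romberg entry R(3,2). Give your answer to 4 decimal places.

-199.3403

Richardson extrapolation on the trapezoidal column (denominator 4−1=3):
R(2,1) = -199.565730 + (-199.565730 − (-200.241897))/3 = -199.340341
R(3,1) = -199.396665 + (-199.396665 − (-199.565730))/3 = -199.340310
R(3,2) = -199.340310 + (-199.340310 − (-199.340341))/15 = -199.340308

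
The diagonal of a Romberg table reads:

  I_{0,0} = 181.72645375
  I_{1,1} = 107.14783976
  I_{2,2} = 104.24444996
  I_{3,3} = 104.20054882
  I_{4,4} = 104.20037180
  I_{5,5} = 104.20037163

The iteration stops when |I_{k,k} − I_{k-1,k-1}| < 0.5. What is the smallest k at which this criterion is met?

|I_{1,1} − I_{0,0}| = 74.57861399 ≥ 0.5
|I_{2,2} − I_{1,1}| = 2.90338980 ≥ 0.5
|I_{3,3} − I_{2,2}| = 0.04390114 < 0.5

k = 3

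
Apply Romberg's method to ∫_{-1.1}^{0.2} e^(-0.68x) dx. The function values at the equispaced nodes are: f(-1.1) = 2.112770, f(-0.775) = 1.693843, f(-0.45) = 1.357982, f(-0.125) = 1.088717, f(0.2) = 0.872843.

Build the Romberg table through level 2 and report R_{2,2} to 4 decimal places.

R_{0,0} (trapezoid, 1 panel, h=1.3000): 1.940648
R_{1,0} (trapezoid, 2 panels, h=0.6500): 1.853013
R_{2,0} (trapezoid, 4 panels, h=0.3250): 1.830838
R_{1,1} = 1.853013 + (1.853013 − 1.940648)/3 = 1.823801
R_{2,1} = 1.830838 + (1.830838 − 1.853013)/3 = 1.823446
R_{2,2} = 1.823446 + (1.823446 − 1.823801)/15 = 1.823422

1.8234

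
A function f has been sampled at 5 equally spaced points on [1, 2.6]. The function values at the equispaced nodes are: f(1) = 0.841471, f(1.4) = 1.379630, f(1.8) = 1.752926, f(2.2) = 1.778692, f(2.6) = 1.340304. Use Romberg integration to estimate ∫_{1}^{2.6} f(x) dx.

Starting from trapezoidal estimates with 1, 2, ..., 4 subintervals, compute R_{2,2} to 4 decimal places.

2.4422

R_{0,0} (trapezoid, 1 panel, h=1.6000): 1.745420
R_{1,0} (trapezoid, 2 panels, h=0.8000): 2.275051
R_{2,0} (trapezoid, 4 panels, h=0.4000): 2.400854
R_{1,1} = 2.275051 + (2.275051 − 1.745420)/3 = 2.451595
R_{2,1} = 2.400854 + (2.400854 − 2.275051)/3 = 2.442788
R_{2,2} = 2.442788 + (2.442788 − 2.451595)/15 = 2.442201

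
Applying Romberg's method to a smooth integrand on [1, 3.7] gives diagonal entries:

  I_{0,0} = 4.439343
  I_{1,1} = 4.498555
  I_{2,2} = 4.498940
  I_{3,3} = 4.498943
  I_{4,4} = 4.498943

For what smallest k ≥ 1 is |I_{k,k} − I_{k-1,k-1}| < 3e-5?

k = 3

|I_{1,1} − I_{0,0}| = 0.059212 ≥ 3e-5
|I_{2,2} − I_{1,1}| = 0.000385 ≥ 3e-5
|I_{3,3} − I_{2,2}| = 0.000003 < 3e-5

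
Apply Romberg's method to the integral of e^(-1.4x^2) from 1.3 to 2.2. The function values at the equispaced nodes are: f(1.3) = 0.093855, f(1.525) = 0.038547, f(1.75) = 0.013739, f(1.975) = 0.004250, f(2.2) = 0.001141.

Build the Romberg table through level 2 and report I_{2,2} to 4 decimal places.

0.0220

I_{0,0} (trapezoid, 1 panel, h=0.9000): 0.042748
I_{1,0} (trapezoid, 2 panels, h=0.4500): 0.027557
I_{2,0} (trapezoid, 4 panels, h=0.2250): 0.023408
I_{1,1} = 0.027557 + (0.027557 − 0.042748)/3 = 0.022493
I_{2,1} = 0.023408 + (0.023408 − 0.027557)/3 = 0.022025
I_{2,2} = 0.022025 + (0.022025 − 0.022493)/15 = 0.021994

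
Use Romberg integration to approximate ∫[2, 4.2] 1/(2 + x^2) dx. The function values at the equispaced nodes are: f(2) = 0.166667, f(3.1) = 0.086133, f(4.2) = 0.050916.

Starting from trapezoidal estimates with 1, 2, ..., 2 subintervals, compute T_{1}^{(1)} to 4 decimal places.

0.2061

T_{0}^{(0)} (trapezoid, 1 panel, h=2.2000): 0.239341
T_{1}^{(0)} (trapezoid, 2 panels, h=1.1000): 0.214417
T_{1}^{(1)} = 0.214417 + (0.214417 − 0.239341)/3 = 0.206109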